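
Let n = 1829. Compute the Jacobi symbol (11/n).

Reciprocity: 11 ≡ 3 and 1829 ≡ 1 (mod 4), so (11/1829) = +(1829/11).
Reduce top mod 11: now compute (3/11).
Reciprocity: 3 ≡ 3 and 11 ≡ 3 (mod 4), so (3/11) = −(11/3).
Reduce top mod 3: now compute (2/3).
Pull out 2: since 3 ≡ 3 (mod 8), (2/3) = -1.
Reached (1/3) = 1. Collecting the sign flips along the way, the symbol is +1.

1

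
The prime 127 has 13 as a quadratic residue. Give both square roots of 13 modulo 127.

Since 127 ≡ 3 (mod 4), a square root of 13 is 13^((127+1)/4) = 13^32 mod 127.
Repeated squaring: 13^2≡42, 13^4≡113, 13^8≡69, 13^16≡62, 13^32≡34 (mod 127).
13^32 = 13^(32) ≡ 34 (mod 127).
Check: 34² = 1156 ≡ 13 (mod 127). The two roots are 34 and 93.

34, 93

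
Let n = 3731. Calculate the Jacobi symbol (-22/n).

1

First reduce: -22 ≡ 3709 (mod 3731).
Reciprocity: 3709 ≡ 1 and 3731 ≡ 3 (mod 4), so (3709/3731) = +(3731/3709).
Reduce top mod 3709: now compute (22/3709).
Pull out 2: since 3709 ≡ 5 (mod 8), (2/3709) = -1.
Reciprocity: 11 ≡ 3 and 3709 ≡ 1 (mod 4), so (11/3709) = +(3709/11).
Reduce top mod 11: now compute (2/11).
Pull out 2: since 11 ≡ 3 (mod 8), (2/11) = -1.
Reached (1/11) = 1. Collecting the sign flips along the way, the symbol is +1.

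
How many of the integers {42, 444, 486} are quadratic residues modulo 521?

1

(42/521) = +1 → QR.
(444/521) = -1 → non-residue.
(486/521) = -1 → non-residue.
Total quadratic residues among the 3: 1.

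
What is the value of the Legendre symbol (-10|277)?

1

First reduce: -10 ≡ 267 (mod 277).
Reciprocity: 267 ≡ 3 and 277 ≡ 1 (mod 4), so (267/277) = +(277/267).
Reduce top mod 267: now compute (10/267).
Pull out 2: since 267 ≡ 3 (mod 8), (2/267) = -1.
Reciprocity: 5 ≡ 1 and 267 ≡ 3 (mod 4), so (5/267) = +(267/5).
Reduce top mod 5: now compute (2/5).
Pull out 2: since 5 ≡ 5 (mod 8), (2/5) = -1.
Reached (1/5) = 1. Collecting the sign flips along the way, the symbol is +1.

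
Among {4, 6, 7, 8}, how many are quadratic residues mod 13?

1

(4/13) = +1 → QR.
(6/13) = -1 → non-residue.
(7/13) = -1 → non-residue.
(8/13) = -1 → non-residue.
Total quadratic residues among the 4: 1.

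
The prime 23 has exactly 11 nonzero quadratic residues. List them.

Square k = 1,…,11 (k and 23−k give the same square):
1²=1, 2²=4, 3²=9, 4²=16, 5²≡2, 6²≡13, 7²≡3, 8²≡18, 9²≡12, 10²≡8, 11²≡6 (mod 23).
So the quadratic residues mod 23 are {1, 2, 3, 4, 6, 8, 9, 12, 13, 16, 18}.

1,2,3,4,6,8,9,12,13,16,18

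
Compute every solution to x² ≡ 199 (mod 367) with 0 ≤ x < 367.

Since 367 ≡ 3 (mod 4), a square root of 199 is 199^((367+1)/4) = 199^92 mod 367.
Repeated squaring: 199^2≡332, 199^4≡124, 199^8≡329, 199^16≡343, 199^32≡209, 199^64≡8 (mod 367).
199^92 = 199^(64+16+8+4) ≡ 49 (mod 367).
Check: 49² = 2401 ≡ 199 (mod 367). The two roots are 49 and 318.

49, 318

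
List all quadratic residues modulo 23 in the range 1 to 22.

Square k = 1,…,11 (k and 23−k give the same square):
1²=1, 2²=4, 3²=9, 4²=16, 5²≡2, 6²≡13, 7²≡3, 8²≡18, 9²≡12, 10²≡8, 11²≡6 (mod 23).
So the quadratic residues mod 23 are {1, 2, 3, 4, 6, 8, 9, 12, 13, 16, 18}.

1,2,3,4,6,8,9,12,13,16,18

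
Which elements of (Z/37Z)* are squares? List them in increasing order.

Square k = 1,…,18 (k and 37−k give the same square):
1²=1, 2²=4, 3²=9, 4²=16, 5²=25, 6²=36, 7²≡12, 8²≡27, 9²≡7, 10²≡26, 11²≡10, 12²≡33, 13²≡21, 14²≡11, 15²≡3, 16²≡34, 17²≡30, 18²≡28 (mod 37).
So the quadratic residues mod 37 are {1, 3, 4, 7, 9, 10, 11, 12, 16, 21, 25, 26, 27, 28, 30, 33, 34, 36}.

1,3,4,7,9,10,11,12,16,21,25,26,27,28,30,33,34,36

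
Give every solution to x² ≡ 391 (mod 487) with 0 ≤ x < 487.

Since 487 ≡ 3 (mod 4), a square root of 391 is 391^((487+1)/4) = 391^122 mod 487.
Repeated squaring: 391^2≡450, 391^4≡395, 391^8≡185, 391^16≡135, 391^32≡206, 391^64≡67 (mod 487).
391^122 = 391^(64+32+16+8+2) ≡ 271 (mod 487).
Check: 271² = 73441 ≡ 391 (mod 487). The two roots are 216 and 271.

216, 271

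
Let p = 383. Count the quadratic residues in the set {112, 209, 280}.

1

(112/383) = +1 → QR.
(209/383) = -1 → non-residue.
(280/383) = -1 → non-residue.
Total quadratic residues among the 3: 1.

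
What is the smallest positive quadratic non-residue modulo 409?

(2/409) = +1, so 2 is a residue.
(3/409) = +1, so 3 is a residue.
(4/409) = +1, so 4 is a residue.
(5/409) = +1, so 5 is a residue.
(6/409) = +1, so 6 is a residue.
(7/409) = −1, so 7 is the smallest positive non-residue mod 409.

7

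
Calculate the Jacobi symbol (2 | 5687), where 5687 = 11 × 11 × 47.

1

Pull out 2: since 5687 ≡ 7 (mod 8), (2/5687) = +1.
Reached (1/5687) = 1. Collecting the sign flips along the way, the symbol is +1.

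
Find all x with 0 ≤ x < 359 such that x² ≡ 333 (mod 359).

127, 232

Since 359 ≡ 3 (mod 4), a square root of 333 is 333^((359+1)/4) = 333^90 mod 359.
Repeated squaring: 333^2≡317, 333^4≡328, 333^8≡243, 333^16≡173, 333^32≡132, 333^64≡192 (mod 359).
333^90 = 333^(64+16+8+2) ≡ 127 (mod 359).
Check: 127² = 16129 ≡ 333 (mod 359). The two roots are 127 and 232.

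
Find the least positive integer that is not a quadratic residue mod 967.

3

(2/967) = +1, so 2 is a residue.
(3/967) = −1, so 3 is the smallest positive non-residue mod 967.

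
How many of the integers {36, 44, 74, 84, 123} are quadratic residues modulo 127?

4

(36/127) = +1 → QR.
(44/127) = +1 → QR.
(74/127) = +1 → QR.
(84/127) = +1 → QR.
(123/127) = -1 → non-residue.
Total quadratic residues among the 5: 4.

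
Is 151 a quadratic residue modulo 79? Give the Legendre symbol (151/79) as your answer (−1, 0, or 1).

1

Euler's criterion: (151/79) ≡ 72^39 (mod 79).
72^2 ≡ 49 (mod 79)
72^4 ≡ 31 (mod 79)
72^8 ≡ 13 (mod 79)
72^16 ≡ 11 (mod 79)
72^32 ≡ 42 (mod 79)
72^39 = 72^(32+4+2+1) ≡ 1 (mod 79).
Result is 1, so (151/79) = 1.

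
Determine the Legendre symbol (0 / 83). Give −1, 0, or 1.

Top reduces to 0: gcd > 1, so the symbol is 0.

0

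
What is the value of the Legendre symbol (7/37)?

Reciprocity: 7 ≡ 3 and 37 ≡ 1 (mod 4), so (7/37) = +(37/7).
Reduce top mod 7: now compute (2/7).
Pull out 2: since 7 ≡ 7 (mod 8), (2/7) = +1.
Reached (1/7) = 1. Collecting the sign flips along the way, the symbol is +1.

1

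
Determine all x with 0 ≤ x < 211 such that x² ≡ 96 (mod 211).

Since 211 ≡ 3 (mod 4), a square root of 96 is 96^((211+1)/4) = 96^53 mod 211.
Repeated squaring: 96^2≡143, 96^4≡193, 96^8≡113, 96^16≡109, 96^32≡65 (mod 211).
96^53 = 96^(32+16+4+1) ≡ 184 (mod 211).
Check: 184² = 33856 ≡ 96 (mod 211). The two roots are 27 and 184.

27, 184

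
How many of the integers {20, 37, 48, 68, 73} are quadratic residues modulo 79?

(20/79) = +1 → QR.
(37/79) = -1 → non-residue.
(48/79) = -1 → non-residue.
(68/79) = -1 → non-residue.
(73/79) = +1 → QR.
Total quadratic residues among the 5: 2.

2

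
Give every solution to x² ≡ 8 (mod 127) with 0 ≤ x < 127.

Since 127 ≡ 3 (mod 4), a square root of 8 is 8^((127+1)/4) = 8^32 mod 127.
Repeated squaring: 8^2≡64, 8^4≡32, 8^8≡8, 8^16≡64, 8^32≡32 (mod 127).
8^32 = 8^(32) ≡ 32 (mod 127).
Check: 32² = 1024 ≡ 8 (mod 127). The two roots are 32 and 95.

32, 95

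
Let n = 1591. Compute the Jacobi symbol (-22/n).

First reduce: -22 ≡ 1569 (mod 1591).
Reciprocity: 1569 ≡ 1 and 1591 ≡ 3 (mod 4), so (1569/1591) = +(1591/1569).
Reduce top mod 1569: now compute (22/1569).
Pull out 2: since 1569 ≡ 1 (mod 8), (2/1569) = +1.
Reciprocity: 11 ≡ 3 and 1569 ≡ 1 (mod 4), so (11/1569) = +(1569/11).
Reduce top mod 11: now compute (7/11).
Reciprocity: 7 ≡ 3 and 11 ≡ 3 (mod 4), so (7/11) = −(11/7).
Reduce top mod 7: now compute (4/7).
Pull out 2^2: since 7 ≡ 7 (mod 8), (2/7) = +1, so (2/7)^2 = +1.
Reached (1/7) = 1. Collecting the sign flips along the way, the symbol is -1.

-1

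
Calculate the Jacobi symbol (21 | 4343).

1

Reciprocity: 21 ≡ 1 and 4343 ≡ 3 (mod 4), so (21/4343) = +(4343/21).
Reduce top mod 21: now compute (17/21).
Reciprocity: 17 ≡ 1 and 21 ≡ 1 (mod 4), so (17/21) = +(21/17).
Reduce top mod 17: now compute (4/17).
Pull out 2^2: since 17 ≡ 1 (mod 8), (2/17) = +1, so (2/17)^2 = +1.
Reached (1/17) = 1. Collecting the sign flips along the way, the symbol is +1.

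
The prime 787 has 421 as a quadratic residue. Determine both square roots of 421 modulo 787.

66, 721

Since 787 ≡ 3 (mod 4), a square root of 421 is 421^((787+1)/4) = 421^197 mod 787.
Repeated squaring: 421^2≡166, 421^4≡11, 421^8≡121, 421^16≡475, 421^32≡543, 421^64≡511, 421^128≡624 (mod 787).
421^197 = 421^(128+64+4+1) ≡ 66 (mod 787).
Check: 66² = 4356 ≡ 421 (mod 787). The two roots are 66 and 721.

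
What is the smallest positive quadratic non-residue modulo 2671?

3

(2/2671) = +1, so 2 is a residue.
(3/2671) = −1, so 3 is the smallest positive non-residue mod 2671.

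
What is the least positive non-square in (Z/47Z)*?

(2/47) = +1, so 2 is a residue.
(3/47) = +1, so 3 is a residue.
(4/47) = +1, so 4 is a residue.
(5/47) = −1, so 5 is the smallest positive non-residue mod 47.

5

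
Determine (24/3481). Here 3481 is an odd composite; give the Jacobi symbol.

Pull out 2^3: since 3481 ≡ 1 (mod 8), (2/3481) = +1, so (2/3481)^3 = +1.
Reciprocity: 3 ≡ 3 and 3481 ≡ 1 (mod 4), so (3/3481) = +(3481/3).
Reduce top mod 3: now compute (1/3).
Reached (1/3) = 1. Collecting the sign flips along the way, the symbol is +1.

1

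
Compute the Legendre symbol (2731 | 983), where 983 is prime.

1

First reduce: 2731 ≡ 765 (mod 983).
Reciprocity: 765 ≡ 1 and 983 ≡ 3 (mod 4), so (765/983) = +(983/765).
Reduce top mod 765: now compute (218/765).
Pull out 2: since 765 ≡ 5 (mod 8), (2/765) = -1.
Reciprocity: 109 ≡ 1 and 765 ≡ 1 (mod 4), so (109/765) = +(765/109).
Reduce top mod 109: now compute (2/109).
Pull out 2: since 109 ≡ 5 (mod 8), (2/109) = -1.
Reached (1/109) = 1. Collecting the sign flips along the way, the symbol is +1.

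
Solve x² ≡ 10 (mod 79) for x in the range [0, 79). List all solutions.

Since 79 ≡ 3 (mod 4), a square root of 10 is 10^((79+1)/4) = 10^20 mod 79.
Repeated squaring: 10^2≡21, 10^4≡46, 10^8≡62, 10^16≡52 (mod 79).
10^20 = 10^(16+4) ≡ 22 (mod 79).
Check: 22² = 484 ≡ 10 (mod 79). The two roots are 22 and 57.

22, 57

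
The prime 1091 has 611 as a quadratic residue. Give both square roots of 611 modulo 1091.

Since 1091 ≡ 3 (mod 4), a square root of 611 is 611^((1091+1)/4) = 611^273 mod 1091.
Repeated squaring: 611^2≡199, 611^4≡325, 611^8≡889, 611^16≡437, 611^32≡44, 611^64≡845, 611^128≡511, 611^256≡372 (mod 1091).
611^273 = 611^(256+16+1) ≡ 873 (mod 1091).
Check: 873² = 762129 ≡ 611 (mod 1091). The two roots are 218 and 873.

218, 873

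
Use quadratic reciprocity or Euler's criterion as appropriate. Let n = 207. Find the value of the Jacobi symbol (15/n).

0

Reciprocity: 15 ≡ 3 and 207 ≡ 3 (mod 4), so (15/207) = −(207/15).
Reduce top mod 15: now compute (12/15).
Pull out 2^2: since 15 ≡ 7 (mod 8), (2/15) = +1, so (2/15)^2 = +1.
Reciprocity: 3 ≡ 3 and 15 ≡ 3 (mod 4), so (3/15) = −(15/3).
Reduce top mod 3: now compute (0/3).
Top reduces to 0: gcd > 1, so the symbol is 0.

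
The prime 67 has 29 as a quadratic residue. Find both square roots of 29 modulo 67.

30, 37

Since 67 ≡ 3 (mod 4), a square root of 29 is 29^((67+1)/4) = 29^17 mod 67.
Repeated squaring: 29^2≡37, 29^4≡29, 29^8≡37, 29^16≡29 (mod 67).
29^17 = 29^(16+1) ≡ 37 (mod 67).
Check: 37² = 1369 ≡ 29 (mod 67). The two roots are 30 and 37.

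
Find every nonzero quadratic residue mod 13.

1,3,4,9,10,12

Square k = 1,…,6 (k and 13−k give the same square):
1²=1, 2²=4, 3²=9, 4²≡3, 5²≡12, 6²≡10 (mod 13).
So the quadratic residues mod 13 are {1, 3, 4, 9, 10, 12}.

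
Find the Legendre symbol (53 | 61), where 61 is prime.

Reciprocity: 53 ≡ 1 and 61 ≡ 1 (mod 4), so (53/61) = +(61/53).
Reduce top mod 53: now compute (8/53).
Pull out 2^3: since 53 ≡ 5 (mod 8), (2/53) = -1, so (2/53)^3 = -1.
Reached (1/53) = 1. Collecting the sign flips along the way, the symbol is -1.

-1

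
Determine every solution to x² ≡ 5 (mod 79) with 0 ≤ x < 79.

20, 59

Since 79 ≡ 3 (mod 4), a square root of 5 is 5^((79+1)/4) = 5^20 mod 79.
Repeated squaring: 5^2≡25, 5^4≡72, 5^8≡49, 5^16≡31 (mod 79).
5^20 = 5^(16+4) ≡ 20 (mod 79).
Check: 20² = 400 ≡ 5 (mod 79). The two roots are 20 and 59.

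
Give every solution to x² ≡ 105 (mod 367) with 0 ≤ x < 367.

164, 203

Since 367 ≡ 3 (mod 4), a square root of 105 is 105^((367+1)/4) = 105^92 mod 367.
Repeated squaring: 105^2≡15, 105^4≡225, 105^8≡346, 105^16≡74, 105^32≡338, 105^64≡107 (mod 367).
105^92 = 105^(64+16+8+4) ≡ 164 (mod 367).
Check: 164² = 26896 ≡ 105 (mod 367). The two roots are 164 and 203.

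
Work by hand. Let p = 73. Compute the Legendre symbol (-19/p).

1

First reduce: -19 ≡ 54 (mod 73).
Pull out 2: since 73 ≡ 1 (mod 8), (2/73) = +1.
Reciprocity: 27 ≡ 3 and 73 ≡ 1 (mod 4), so (27/73) = +(73/27).
Reduce top mod 27: now compute (19/27).
Reciprocity: 19 ≡ 3 and 27 ≡ 3 (mod 4), so (19/27) = −(27/19).
Reduce top mod 19: now compute (8/19).
Pull out 2^3: since 19 ≡ 3 (mod 8), (2/19) = -1, so (2/19)^3 = -1.
Reached (1/19) = 1. Collecting the sign flips along the way, the symbol is +1.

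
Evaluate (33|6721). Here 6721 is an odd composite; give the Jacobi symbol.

Reciprocity: 33 ≡ 1 and 6721 ≡ 1 (mod 4), so (33/6721) = +(6721/33).
Reduce top mod 33: now compute (22/33).
Pull out 2: since 33 ≡ 1 (mod 8), (2/33) = +1.
Reciprocity: 11 ≡ 3 and 33 ≡ 1 (mod 4), so (11/33) = +(33/11).
Reduce top mod 11: now compute (0/11).
Top reduces to 0: gcd > 1, so the symbol is 0.

0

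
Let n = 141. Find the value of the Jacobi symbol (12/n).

Pull out 2^2: since 141 ≡ 5 (mod 8), (2/141) = -1, so (2/141)^2 = +1.
Reciprocity: 3 ≡ 3 and 141 ≡ 1 (mod 4), so (3/141) = +(141/3).
Reduce top mod 3: now compute (0/3).
Top reduces to 0: gcd > 1, so the symbol is 0.

0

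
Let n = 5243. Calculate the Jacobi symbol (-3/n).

-1

First reduce: -3 ≡ 5240 (mod 5243).
Pull out 2^3: since 5243 ≡ 3 (mod 8), (2/5243) = -1, so (2/5243)^3 = -1.
Reciprocity: 655 ≡ 3 and 5243 ≡ 3 (mod 4), so (655/5243) = −(5243/655).
Reduce top mod 655: now compute (3/655).
Reciprocity: 3 ≡ 3 and 655 ≡ 3 (mod 4), so (3/655) = −(655/3).
Reduce top mod 3: now compute (1/3).
Reached (1/3) = 1. Collecting the sign flips along the way, the symbol is -1.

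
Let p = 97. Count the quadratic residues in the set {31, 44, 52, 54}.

(31/97) = +1 → QR.
(44/97) = +1 → QR.
(52/97) = -1 → non-residue.
(54/97) = +1 → QR.
Total quadratic residues among the 4: 3.

3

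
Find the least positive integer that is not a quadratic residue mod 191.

7

(2/191) = +1, so 2 is a residue.
(3/191) = +1, so 3 is a residue.
(4/191) = +1, so 4 is a residue.
(5/191) = +1, so 5 is a residue.
(6/191) = +1, so 6 is a residue.
(7/191) = −1, so 7 is the smallest positive non-residue mod 191.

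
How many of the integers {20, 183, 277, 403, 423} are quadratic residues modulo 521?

(20/521) = +1 → QR.
(183/521) = +1 → QR.
(277/521) = -1 → non-residue.
(403/521) = +1 → QR.
(423/521) = +1 → QR.
Total quadratic residues among the 5: 4.

4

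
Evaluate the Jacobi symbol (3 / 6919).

-1

Reciprocity: 3 ≡ 3 and 6919 ≡ 3 (mod 4), so (3/6919) = −(6919/3).
Reduce top mod 3: now compute (1/3).
Reached (1/3) = 1. Collecting the sign flips along the way, the symbol is -1.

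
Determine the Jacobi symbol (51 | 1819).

Reciprocity: 51 ≡ 3 and 1819 ≡ 3 (mod 4), so (51/1819) = −(1819/51).
Reduce top mod 51: now compute (34/51).
Pull out 2: since 51 ≡ 3 (mod 8), (2/51) = -1.
Reciprocity: 17 ≡ 1 and 51 ≡ 3 (mod 4), so (17/51) = +(51/17).
Reduce top mod 17: now compute (0/17).
Top reduces to 0: gcd > 1, so the symbol is 0.

0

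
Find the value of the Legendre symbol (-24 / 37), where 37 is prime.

Euler's criterion: (-24/37) ≡ 13^18 (mod 37).
13^2 ≡ 21 (mod 37)
13^4 ≡ 34 (mod 37)
13^8 ≡ 9 (mod 37)
13^16 ≡ 7 (mod 37)
13^18 = 13^(16+2) ≡ 36 (mod 37).
Result is 36 ≡ −1, so (-24/37) = −1.

-1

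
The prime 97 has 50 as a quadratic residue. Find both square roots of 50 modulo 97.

27, 70

97 ≡ 1 (mod 4), so we find a root by search.
Trying successive values, 27² = 729 ≡ 50 (mod 97). The other root is 97 − 27 = 70.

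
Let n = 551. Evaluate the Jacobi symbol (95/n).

0

Reciprocity: 95 ≡ 3 and 551 ≡ 3 (mod 4), so (95/551) = −(551/95).
Reduce top mod 95: now compute (76/95).
Pull out 2^2: since 95 ≡ 7 (mod 8), (2/95) = +1, so (2/95)^2 = +1.
Reciprocity: 19 ≡ 3 and 95 ≡ 3 (mod 4), so (19/95) = −(95/19).
Reduce top mod 19: now compute (0/19).
Top reduces to 0: gcd > 1, so the symbol is 0.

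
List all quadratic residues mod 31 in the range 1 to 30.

Square k = 1,…,15 (k and 31−k give the same square):
1²=1, 2²=4, 3²=9, 4²=16, 5²=25, 6²≡5, 7²≡18, 8²≡2, 9²≡19, 10²≡7, 11²≡28, 12²≡20, 13²≡14, 14²≡10, 15²≡8 (mod 31).
So the quadratic residues mod 31 are {1, 2, 4, 5, 7, 8, 9, 10, 14, 16, 18, 19, 20, 25, 28}.

1 2 4 5 7 8 9 10 14 16 18 19 20 25 28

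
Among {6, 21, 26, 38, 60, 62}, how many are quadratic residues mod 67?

(6/67) = +1 → QR.
(21/67) = +1 → QR.
(26/67) = +1 → QR.
(38/67) = -1 → non-residue.
(60/67) = +1 → QR.
(62/67) = +1 → QR.
Total quadratic residues among the 6: 5.

5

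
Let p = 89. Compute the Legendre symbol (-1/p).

Euler's criterion: (-1/89) ≡ 88^44 (mod 89).
88^2 ≡ 1 (mod 89)
88^4 ≡ 1 (mod 89)
88^8 ≡ 1 (mod 89)
88^16 ≡ 1 (mod 89)
88^32 ≡ 1 (mod 89)
88^44 = 88^(32+8+4) ≡ 1 (mod 89).
Result is 1, so (-1/89) = 1.

1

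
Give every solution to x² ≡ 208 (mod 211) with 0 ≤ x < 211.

Since 211 ≡ 3 (mod 4), a square root of 208 is 208^((211+1)/4) = 208^53 mod 211.
Repeated squaring: 208^2≡9, 208^4≡81, 208^8≡20, 208^16≡189, 208^32≡62 (mod 211).
208^53 = 208^(32+16+4+1) ≡ 182 (mod 211).
Check: 182² = 33124 ≡ 208 (mod 211). The two roots are 29 and 182.

29, 182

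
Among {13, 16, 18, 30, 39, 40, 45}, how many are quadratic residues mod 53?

3

(13/53) = +1 → QR.
(16/53) = +1 → QR.
(18/53) = -1 → non-residue.
(30/53) = -1 → non-residue.
(39/53) = -1 → non-residue.
(40/53) = +1 → QR.
(45/53) = -1 → non-residue.
Total quadratic residues among the 7: 3.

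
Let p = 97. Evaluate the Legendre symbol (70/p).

Euler's criterion: (70/97) ≡ 70^48 (mod 97).
70^2 ≡ 50 (mod 97)
70^4 ≡ 75 (mod 97)
70^8 ≡ 96 (mod 97)
70^16 ≡ 1 (mod 97)
70^32 ≡ 1 (mod 97)
70^48 = 70^(32+16) ≡ 1 (mod 97).
Result is 1, so (70/97) = 1.

1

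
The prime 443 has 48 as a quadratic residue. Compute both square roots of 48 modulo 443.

202, 241

Since 443 ≡ 3 (mod 4), a square root of 48 is 48^((443+1)/4) = 48^111 mod 443.
Repeated squaring: 48^2≡89, 48^4≡390, 48^8≡151, 48^16≡208, 48^32≡293, 48^64≡350 (mod 443).
48^111 = 48^(64+32+8+4+2+1) ≡ 202 (mod 443).
Check: 202² = 40804 ≡ 48 (mod 443). The two roots are 202 and 241.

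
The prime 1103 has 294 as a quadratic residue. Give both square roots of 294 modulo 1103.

Since 1103 ≡ 3 (mod 4), a square root of 294 is 294^((1103+1)/4) = 294^276 mod 1103.
Repeated squaring: 294^2≡402, 294^4≡566, 294^8≡486, 294^16≡154, 294^32≡553, 294^64≡278, 294^128≡74, 294^256≡1064 (mod 1103).
294^276 = 294^(256+16+4) ≡ 50 (mod 1103).
Check: 50² = 2500 ≡ 294 (mod 1103). The two roots are 50 and 1053.

50, 1053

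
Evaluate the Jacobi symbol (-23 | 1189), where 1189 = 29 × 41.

First reduce: -23 ≡ 1166 (mod 1189).
Pull out 2: since 1189 ≡ 5 (mod 8), (2/1189) = -1.
Reciprocity: 583 ≡ 3 and 1189 ≡ 1 (mod 4), so (583/1189) = +(1189/583).
Reduce top mod 583: now compute (23/583).
Reciprocity: 23 ≡ 3 and 583 ≡ 3 (mod 4), so (23/583) = −(583/23).
Reduce top mod 23: now compute (8/23).
Pull out 2^3: since 23 ≡ 7 (mod 8), (2/23) = +1, so (2/23)^3 = +1.
Reached (1/23) = 1. Collecting the sign flips along the way, the symbol is +1.

1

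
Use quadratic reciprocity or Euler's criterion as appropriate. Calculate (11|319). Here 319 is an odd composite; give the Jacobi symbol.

0

Reciprocity: 11 ≡ 3 and 319 ≡ 3 (mod 4), so (11/319) = −(319/11).
Reduce top mod 11: now compute (0/11).
Top reduces to 0: gcd > 1, so the symbol is 0.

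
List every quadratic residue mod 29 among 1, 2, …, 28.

1,4,5,6,7,9,13,16,20,22,23,24,25,28

Square k = 1,…,14 (k and 29−k give the same square):
1²=1, 2²=4, 3²=9, 4²=16, 5²=25, 6²≡7, 7²≡20, 8²≡6, 9²≡23, 10²≡13, 11²≡5, 12²≡28, 13²≡24, 14²≡22 (mod 29).
So the quadratic residues mod 29 are {1, 4, 5, 6, 7, 9, 13, 16, 20, 22, 23, 24, 25, 28}.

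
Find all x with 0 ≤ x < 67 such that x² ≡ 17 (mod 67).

33, 34

Since 67 ≡ 3 (mod 4), a square root of 17 is 17^((67+1)/4) = 17^17 mod 67.
Repeated squaring: 17^2≡21, 17^4≡39, 17^8≡47, 17^16≡65 (mod 67).
17^17 = 17^(16+1) ≡ 33 (mod 67).
Check: 33² = 1089 ≡ 17 (mod 67). The two roots are 33 and 34.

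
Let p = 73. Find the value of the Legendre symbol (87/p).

First reduce: 87 ≡ 14 (mod 73).
Pull out 2: since 73 ≡ 1 (mod 8), (2/73) = +1.
Reciprocity: 7 ≡ 3 and 73 ≡ 1 (mod 4), so (7/73) = +(73/7).
Reduce top mod 7: now compute (3/7).
Reciprocity: 3 ≡ 3 and 7 ≡ 3 (mod 4), so (3/7) = −(7/3).
Reduce top mod 3: now compute (1/3).
Reached (1/3) = 1. Collecting the sign flips along the way, the symbol is -1.

-1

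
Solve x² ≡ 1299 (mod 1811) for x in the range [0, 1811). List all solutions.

695, 1116

Since 1811 ≡ 3 (mod 4), a square root of 1299 is 1299^((1811+1)/4) = 1299^453 mod 1811.
Repeated squaring: 1299^2≡1360, 1299^4≡569, 1299^8≡1403, 1299^16≡1663, 1299^32≡172, 1299^64≡608, 1299^128≡220, 1299^256≡1314 (mod 1811).
1299^453 = 1299^(256+128+64+4+1) ≡ 1116 (mod 1811).
Check: 1116² = 1245456 ≡ 1299 (mod 1811). The two roots are 695 and 1116.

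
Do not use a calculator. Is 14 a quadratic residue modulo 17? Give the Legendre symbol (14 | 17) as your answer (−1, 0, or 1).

Euler's criterion: (14/17) ≡ 14^8 (mod 17).
14^2 ≡ 9 (mod 17)
14^4 ≡ 13 (mod 17)
14^8 ≡ 16 (mod 17)
14^8 = 14^(8) ≡ 16 (mod 17).
Result is 16 ≡ −1, so (14/17) = −1.

-1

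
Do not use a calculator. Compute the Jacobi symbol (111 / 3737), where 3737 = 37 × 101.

0

Reciprocity: 111 ≡ 3 and 3737 ≡ 1 (mod 4), so (111/3737) = +(3737/111).
Reduce top mod 111: now compute (74/111).
Pull out 2: since 111 ≡ 7 (mod 8), (2/111) = +1.
Reciprocity: 37 ≡ 1 and 111 ≡ 3 (mod 4), so (37/111) = +(111/37).
Reduce top mod 37: now compute (0/37).
Top reduces to 0: gcd > 1, so the symbol is 0.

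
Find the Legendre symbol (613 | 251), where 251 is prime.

-1

First reduce: 613 ≡ 111 (mod 251).
Reciprocity: 111 ≡ 3 and 251 ≡ 3 (mod 4), so (111/251) = −(251/111).
Reduce top mod 111: now compute (29/111).
Reciprocity: 29 ≡ 1 and 111 ≡ 3 (mod 4), so (29/111) = +(111/29).
Reduce top mod 29: now compute (24/29).
Pull out 2^3: since 29 ≡ 5 (mod 8), (2/29) = -1, so (2/29)^3 = -1.
Reciprocity: 3 ≡ 3 and 29 ≡ 1 (mod 4), so (3/29) = +(29/3).
Reduce top mod 3: now compute (2/3).
Pull out 2: since 3 ≡ 3 (mod 8), (2/3) = -1.
Reached (1/3) = 1. Collecting the sign flips along the way, the symbol is -1.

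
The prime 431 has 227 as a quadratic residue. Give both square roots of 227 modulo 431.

Since 431 ≡ 3 (mod 4), a square root of 227 is 227^((431+1)/4) = 227^108 mod 431.
Repeated squaring: 227^2≡240, 227^4≡277, 227^8≡11, 227^16≡121, 227^32≡418, 227^64≡169 (mod 431).
227^108 = 227^(64+32+8+4) ≡ 33 (mod 431).
Check: 33² = 1089 ≡ 227 (mod 431). The two roots are 33 and 398.

33, 398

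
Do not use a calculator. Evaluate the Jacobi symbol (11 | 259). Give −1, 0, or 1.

1

Reciprocity: 11 ≡ 3 and 259 ≡ 3 (mod 4), so (11/259) = −(259/11).
Reduce top mod 11: now compute (6/11).
Pull out 2: since 11 ≡ 3 (mod 8), (2/11) = -1.
Reciprocity: 3 ≡ 3 and 11 ≡ 3 (mod 4), so (3/11) = −(11/3).
Reduce top mod 3: now compute (2/3).
Pull out 2: since 3 ≡ 3 (mod 8), (2/3) = -1.
Reached (1/3) = 1. Collecting the sign flips along the way, the symbol is +1.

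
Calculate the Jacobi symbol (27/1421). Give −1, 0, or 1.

-1

Reciprocity: 27 ≡ 3 and 1421 ≡ 1 (mod 4), so (27/1421) = +(1421/27).
Reduce top mod 27: now compute (17/27).
Reciprocity: 17 ≡ 1 and 27 ≡ 3 (mod 4), so (17/27) = +(27/17).
Reduce top mod 17: now compute (10/17).
Pull out 2: since 17 ≡ 1 (mod 8), (2/17) = +1.
Reciprocity: 5 ≡ 1 and 17 ≡ 1 (mod 4), so (5/17) = +(17/5).
Reduce top mod 5: now compute (2/5).
Pull out 2: since 5 ≡ 5 (mod 8), (2/5) = -1.
Reached (1/5) = 1. Collecting the sign flips along the way, the symbol is -1.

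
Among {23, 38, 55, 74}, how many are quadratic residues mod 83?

2

(23/83) = +1 → QR.
(38/83) = +1 → QR.
(55/83) = -1 → non-residue.
(74/83) = -1 → non-residue.
Total quadratic residues among the 4: 2.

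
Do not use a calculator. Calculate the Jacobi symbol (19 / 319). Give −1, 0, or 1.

1

Reciprocity: 19 ≡ 3 and 319 ≡ 3 (mod 4), so (19/319) = −(319/19).
Reduce top mod 19: now compute (15/19).
Reciprocity: 15 ≡ 3 and 19 ≡ 3 (mod 4), so (15/19) = −(19/15).
Reduce top mod 15: now compute (4/15).
Pull out 2^2: since 15 ≡ 7 (mod 8), (2/15) = +1, so (2/15)^2 = +1.
Reached (1/15) = 1. Collecting the sign flips along the way, the symbol is +1.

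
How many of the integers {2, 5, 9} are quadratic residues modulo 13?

(2/13) = -1 → non-residue.
(5/13) = -1 → non-residue.
(9/13) = +1 → QR.
Total quadratic residues among the 3: 1.

1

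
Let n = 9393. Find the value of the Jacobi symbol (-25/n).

First reduce: -25 ≡ 9368 (mod 9393).
Pull out 2^3: since 9393 ≡ 1 (mod 8), (2/9393) = +1, so (2/9393)^3 = +1.
Reciprocity: 1171 ≡ 3 and 9393 ≡ 1 (mod 4), so (1171/9393) = +(9393/1171).
Reduce top mod 1171: now compute (25/1171).
Reciprocity: 25 ≡ 1 and 1171 ≡ 3 (mod 4), so (25/1171) = +(1171/25).
Reduce top mod 25: now compute (21/25).
Reciprocity: 21 ≡ 1 and 25 ≡ 1 (mod 4), so (21/25) = +(25/21).
Reduce top mod 21: now compute (4/21).
Pull out 2^2: since 21 ≡ 5 (mod 8), (2/21) = -1, so (2/21)^2 = +1.
Reached (1/21) = 1. Collecting the sign flips along the way, the symbol is +1.

1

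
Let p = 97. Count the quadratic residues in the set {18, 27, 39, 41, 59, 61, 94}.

(18/97) = +1 → QR.
(27/97) = +1 → QR.
(39/97) = -1 → non-residue.
(41/97) = -1 → non-residue.
(59/97) = -1 → non-residue.
(61/97) = +1 → QR.
(94/97) = +1 → QR.
Total quadratic residues among the 7: 4.

4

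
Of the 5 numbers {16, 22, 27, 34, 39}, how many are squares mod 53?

1

(16/53) = +1 → QR.
(22/53) = -1 → non-residue.
(27/53) = -1 → non-residue.
(34/53) = -1 → non-residue.
(39/53) = -1 → non-residue.
Total quadratic residues among the 5: 1.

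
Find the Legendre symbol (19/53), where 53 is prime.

Reciprocity: 19 ≡ 3 and 53 ≡ 1 (mod 4), so (19/53) = +(53/19).
Reduce top mod 19: now compute (15/19).
Reciprocity: 15 ≡ 3 and 19 ≡ 3 (mod 4), so (15/19) = −(19/15).
Reduce top mod 15: now compute (4/15).
Pull out 2^2: since 15 ≡ 7 (mod 8), (2/15) = +1, so (2/15)^2 = +1.
Reached (1/15) = 1. Collecting the sign flips along the way, the symbol is -1.

-1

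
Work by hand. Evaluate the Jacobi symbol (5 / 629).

1

Reciprocity: 5 ≡ 1 and 629 ≡ 1 (mod 4), so (5/629) = +(629/5).
Reduce top mod 5: now compute (4/5).
Pull out 2^2: since 5 ≡ 5 (mod 8), (2/5) = -1, so (2/5)^2 = +1.
Reached (1/5) = 1. Collecting the sign flips along the way, the symbol is +1.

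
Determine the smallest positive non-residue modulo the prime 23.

(2/23) = +1, so 2 is a residue.
(3/23) = +1, so 3 is a residue.
(4/23) = +1, so 4 is a residue.
(5/23) = −1, so 5 is the smallest positive non-residue mod 23.

5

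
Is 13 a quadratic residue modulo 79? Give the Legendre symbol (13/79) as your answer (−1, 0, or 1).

Euler's criterion: (13/79) ≡ 13^39 (mod 79).
13^2 ≡ 11 (mod 79)
13^4 ≡ 42 (mod 79)
13^8 ≡ 26 (mod 79)
13^16 ≡ 44 (mod 79)
13^32 ≡ 40 (mod 79)
13^39 = 13^(32+4+2+1) ≡ 1 (mod 79).
Result is 1, so (13/79) = 1.

1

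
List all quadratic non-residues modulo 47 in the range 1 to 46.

Square k = 1,…,23 (k and 47−k give the same square):
1²=1, 2²=4, 3²=9, 4²=16, 5²=25, 6²=36, 7²≡2, 8²≡17, 9²≡34, 10²≡6, 11²≡27, 12²≡3, 13²≡28, 14²≡8, 15²≡37, 16²≡21, 17²≡7, 18²≡42, 19²≡32, 20²≡24, 21²≡18, 22²≡14, 23²≡12 (mod 47).
The residues are {1, 2, 3, 4, 6, 7, 8, 9, 12, 14, 16, 17, 18, 21, 24, 25, 27, 28, 32, 34, 36, 37, 42}; the non-residues are the remaining 23 nonzero classes.

5,10,11,13,15,19,20,22,23,26,29,30,31,33,35,38,39,40,41,43,44,45,46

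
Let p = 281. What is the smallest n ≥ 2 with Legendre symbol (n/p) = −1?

(2/281) = +1, so 2 is a residue.
(3/281) = −1, so 3 is the smallest positive non-residue mod 281.

3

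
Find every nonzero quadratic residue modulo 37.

1,3,4,7,9,10,11,12,16,21,25,26,27,28,30,33,34,36

Square k = 1,…,18 (k and 37−k give the same square):
1²=1, 2²=4, 3²=9, 4²=16, 5²=25, 6²=36, 7²≡12, 8²≡27, 9²≡7, 10²≡26, 11²≡10, 12²≡33, 13²≡21, 14²≡11, 15²≡3, 16²≡34, 17²≡30, 18²≡28 (mod 37).
So the quadratic residues mod 37 are {1, 3, 4, 7, 9, 10, 11, 12, 16, 21, 25, 26, 27, 28, 30, 33, 34, 36}.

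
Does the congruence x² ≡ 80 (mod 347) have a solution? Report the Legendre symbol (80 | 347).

Pull out 2^4: since 347 ≡ 3 (mod 8), (2/347) = -1, so (2/347)^4 = +1.
Reciprocity: 5 ≡ 1 and 347 ≡ 3 (mod 4), so (5/347) = +(347/5).
Reduce top mod 5: now compute (2/5).
Pull out 2: since 5 ≡ 5 (mod 8), (2/5) = -1.
Reached (1/5) = 1. Collecting the sign flips along the way, the symbol is -1.

-1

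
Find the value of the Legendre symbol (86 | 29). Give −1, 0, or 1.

First reduce: 86 ≡ 28 (mod 29).
Pull out 2^2: since 29 ≡ 5 (mod 8), (2/29) = -1, so (2/29)^2 = +1.
Reciprocity: 7 ≡ 3 and 29 ≡ 1 (mod 4), so (7/29) = +(29/7).
Reduce top mod 7: now compute (1/7).
Reached (1/7) = 1. Collecting the sign flips along the way, the symbol is +1.

1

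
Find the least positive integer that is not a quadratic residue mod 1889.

3

(2/1889) = +1, so 2 is a residue.
(3/1889) = −1, so 3 is the smallest positive non-residue mod 1889.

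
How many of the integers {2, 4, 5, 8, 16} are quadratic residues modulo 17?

4

(2/17) = +1 → QR.
(4/17) = +1 → QR.
(5/17) = -1 → non-residue.
(8/17) = +1 → QR.
(16/17) = +1 → QR.
Total quadratic residues among the 5: 4.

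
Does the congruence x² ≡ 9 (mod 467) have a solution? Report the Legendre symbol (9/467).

1

Reciprocity: 9 ≡ 1 and 467 ≡ 3 (mod 4), so (9/467) = +(467/9).
Reduce top mod 9: now compute (8/9).
Pull out 2^3: since 9 ≡ 1 (mod 8), (2/9) = +1, so (2/9)^3 = +1.
Reached (1/9) = 1. Collecting the sign flips along the way, the symbol is +1.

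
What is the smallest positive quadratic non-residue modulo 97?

5

(2/97) = +1, so 2 is a residue.
(3/97) = +1, so 3 is a residue.
(4/97) = +1, so 4 is a residue.
(5/97) = −1, so 5 is the smallest positive non-residue mod 97.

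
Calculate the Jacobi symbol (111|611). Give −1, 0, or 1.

-1

Reciprocity: 111 ≡ 3 and 611 ≡ 3 (mod 4), so (111/611) = −(611/111).
Reduce top mod 111: now compute (56/111).
Pull out 2^3: since 111 ≡ 7 (mod 8), (2/111) = +1, so (2/111)^3 = +1.
Reciprocity: 7 ≡ 3 and 111 ≡ 3 (mod 4), so (7/111) = −(111/7).
Reduce top mod 7: now compute (6/7).
Pull out 2: since 7 ≡ 7 (mod 8), (2/7) = +1.
Reciprocity: 3 ≡ 3 and 7 ≡ 3 (mod 4), so (3/7) = −(7/3).
Reduce top mod 3: now compute (1/3).
Reached (1/3) = 1. Collecting the sign flips along the way, the symbol is -1.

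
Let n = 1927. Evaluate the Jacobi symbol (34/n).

-1

Pull out 2: since 1927 ≡ 7 (mod 8), (2/1927) = +1.
Reciprocity: 17 ≡ 1 and 1927 ≡ 3 (mod 4), so (17/1927) = +(1927/17).
Reduce top mod 17: now compute (6/17).
Pull out 2: since 17 ≡ 1 (mod 8), (2/17) = +1.
Reciprocity: 3 ≡ 3 and 17 ≡ 1 (mod 4), so (3/17) = +(17/3).
Reduce top mod 3: now compute (2/3).
Pull out 2: since 3 ≡ 3 (mod 8), (2/3) = -1.
Reached (1/3) = 1. Collecting the sign flips along the way, the symbol is -1.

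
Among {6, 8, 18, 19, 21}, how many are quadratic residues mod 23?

(6/23) = +1 → QR.
(8/23) = +1 → QR.
(18/23) = +1 → QR.
(19/23) = -1 → non-residue.
(21/23) = -1 → non-residue.
Total quadratic residues among the 5: 3.

3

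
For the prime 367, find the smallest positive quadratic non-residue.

3

(2/367) = +1, so 2 is a residue.
(3/367) = −1, so 3 is the smallest positive non-residue mod 367.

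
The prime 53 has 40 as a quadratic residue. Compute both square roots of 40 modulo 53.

26, 27

53 ≡ 1 (mod 4), so we find a root by search.
Trying successive values, 26² = 676 ≡ 40 (mod 53). The other root is 53 − 26 = 27.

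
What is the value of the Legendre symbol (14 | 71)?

Pull out 2: since 71 ≡ 7 (mod 8), (2/71) = +1.
Reciprocity: 7 ≡ 3 and 71 ≡ 3 (mod 4), so (7/71) = −(71/7).
Reduce top mod 7: now compute (1/7).
Reached (1/7) = 1. Collecting the sign flips along the way, the symbol is -1.

-1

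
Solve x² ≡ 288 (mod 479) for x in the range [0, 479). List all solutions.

151, 328

Since 479 ≡ 3 (mod 4), a square root of 288 is 288^((479+1)/4) = 288^120 mod 479.
Repeated squaring: 288^2≡77, 288^4≡181, 288^8≡189, 288^16≡275, 288^32≡422, 288^64≡375 (mod 479).
288^120 = 288^(64+32+16+8) ≡ 151 (mod 479).
Check: 151² = 22801 ≡ 288 (mod 479). The two roots are 151 and 328.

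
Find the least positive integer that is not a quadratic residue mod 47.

5

(2/47) = +1, so 2 is a residue.
(3/47) = +1, so 3 is a residue.
(4/47) = +1, so 4 is a residue.
(5/47) = −1, so 5 is the smallest positive non-residue mod 47.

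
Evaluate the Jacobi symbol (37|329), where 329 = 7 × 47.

Reciprocity: 37 ≡ 1 and 329 ≡ 1 (mod 4), so (37/329) = +(329/37).
Reduce top mod 37: now compute (33/37).
Reciprocity: 33 ≡ 1 and 37 ≡ 1 (mod 4), so (33/37) = +(37/33).
Reduce top mod 33: now compute (4/33).
Pull out 2^2: since 33 ≡ 1 (mod 8), (2/33) = +1, so (2/33)^2 = +1.
Reached (1/33) = 1. Collecting the sign flips along the way, the symbol is +1.

1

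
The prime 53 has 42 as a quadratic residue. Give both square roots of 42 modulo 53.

25, 28

53 ≡ 1 (mod 4), so we find a root by search.
Trying successive values, 25² = 625 ≡ 42 (mod 53). The other root is 53 − 25 = 28.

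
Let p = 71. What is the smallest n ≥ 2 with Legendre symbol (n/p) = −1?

(2/71) = +1, so 2 is a residue.
(3/71) = +1, so 3 is a residue.
(4/71) = +1, so 4 is a residue.
(5/71) = +1, so 5 is a residue.
(6/71) = +1, so 6 is a residue.
(7/71) = −1, so 7 is the smallest positive non-residue mod 71.

7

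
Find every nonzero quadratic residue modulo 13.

Square k = 1,…,6 (k and 13−k give the same square):
1²=1, 2²=4, 3²=9, 4²≡3, 5²≡12, 6²≡10 (mod 13).
So the quadratic residues mod 13 are {1, 3, 4, 9, 10, 12}.

1, 3, 4, 9, 10, 12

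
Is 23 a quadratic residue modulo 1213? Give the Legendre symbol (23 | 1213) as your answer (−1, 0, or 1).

Reciprocity: 23 ≡ 3 and 1213 ≡ 1 (mod 4), so (23/1213) = +(1213/23).
Reduce top mod 23: now compute (17/23).
Reciprocity: 17 ≡ 1 and 23 ≡ 3 (mod 4), so (17/23) = +(23/17).
Reduce top mod 17: now compute (6/17).
Pull out 2: since 17 ≡ 1 (mod 8), (2/17) = +1.
Reciprocity: 3 ≡ 3 and 17 ≡ 1 (mod 4), so (3/17) = +(17/3).
Reduce top mod 3: now compute (2/3).
Pull out 2: since 3 ≡ 3 (mod 8), (2/3) = -1.
Reached (1/3) = 1. Collecting the sign flips along the way, the symbol is -1.

-1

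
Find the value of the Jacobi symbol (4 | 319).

Pull out 2^2: since 319 ≡ 7 (mod 8), (2/319) = +1, so (2/319)^2 = +1.
Reached (1/319) = 1. Collecting the sign flips along the way, the symbol is +1.

1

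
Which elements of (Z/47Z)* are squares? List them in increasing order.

Square k = 1,…,23 (k and 47−k give the same square):
1²=1, 2²=4, 3²=9, 4²=16, 5²=25, 6²=36, 7²≡2, 8²≡17, 9²≡34, 10²≡6, 11²≡27, 12²≡3, 13²≡28, 14²≡8, 15²≡37, 16²≡21, 17²≡7, 18²≡42, 19²≡32, 20²≡24, 21²≡18, 22²≡14, 23²≡12 (mod 47).
So the quadratic residues mod 47 are {1, 2, 3, 4, 6, 7, 8, 9, 12, 14, 16, 17, 18, 21, 24, 25, 27, 28, 32, 34, 36, 37, 42}.

1,2,3,4,6,7,8,9,12,14,16,17,18,21,24,25,27,28,32,34,36,37,42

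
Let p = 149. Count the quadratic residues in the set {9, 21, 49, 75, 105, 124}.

(9/149) = +1 → QR.
(21/149) = -1 → non-residue.
(49/149) = +1 → QR.
(75/149) = -1 → non-residue.
(105/149) = -1 → non-residue.
(124/149) = +1 → QR.
Total quadratic residues among the 6: 3.

3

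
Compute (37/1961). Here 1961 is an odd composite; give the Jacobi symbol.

Reciprocity: 37 ≡ 1 and 1961 ≡ 1 (mod 4), so (37/1961) = +(1961/37).
Reduce top mod 37: now compute (0/37).
Top reduces to 0: gcd > 1, so the symbol is 0.

0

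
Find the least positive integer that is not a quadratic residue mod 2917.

2

(2/2917) = −1, so 2 is the smallest positive non-residue mod 2917.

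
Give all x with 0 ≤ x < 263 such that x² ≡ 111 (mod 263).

30, 233

Since 263 ≡ 3 (mod 4), a square root of 111 is 111^((263+1)/4) = 111^66 mod 263.
Repeated squaring: 111^2≡223, 111^4≡22, 111^8≡221, 111^16≡186, 111^32≡143, 111^64≡198 (mod 263).
111^66 = 111^(64+2) ≡ 233 (mod 263).
Check: 233² = 54289 ≡ 111 (mod 263). The two roots are 30 and 233.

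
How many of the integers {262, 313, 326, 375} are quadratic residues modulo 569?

2

(262/569) = +1 → QR.
(313/569) = +1 → QR.
(326/569) = -1 → non-residue.
(375/569) = -1 → non-residue.
Total quadratic residues among the 4: 2.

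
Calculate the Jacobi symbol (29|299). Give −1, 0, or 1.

1

Reciprocity: 29 ≡ 1 and 299 ≡ 3 (mod 4), so (29/299) = +(299/29).
Reduce top mod 29: now compute (9/29).
Reciprocity: 9 ≡ 1 and 29 ≡ 1 (mod 4), so (9/29) = +(29/9).
Reduce top mod 9: now compute (2/9).
Pull out 2: since 9 ≡ 1 (mod 8), (2/9) = +1.
Reached (1/9) = 1. Collecting the sign flips along the way, the symbol is +1.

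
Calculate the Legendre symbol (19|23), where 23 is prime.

-1

Euler's criterion: (19/23) ≡ 19^11 (mod 23).
19^2 ≡ 16 (mod 23)
19^4 ≡ 3 (mod 23)
19^8 ≡ 9 (mod 23)
19^11 = 19^(8+2+1) ≡ 22 (mod 23).
Result is 22 ≡ −1, so (19/23) = −1.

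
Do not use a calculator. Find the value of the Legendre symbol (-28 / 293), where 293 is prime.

First reduce: -28 ≡ 265 (mod 293).
Reciprocity: 265 ≡ 1 and 293 ≡ 1 (mod 4), so (265/293) = +(293/265).
Reduce top mod 265: now compute (28/265).
Pull out 2^2: since 265 ≡ 1 (mod 8), (2/265) = +1, so (2/265)^2 = +1.
Reciprocity: 7 ≡ 3 and 265 ≡ 1 (mod 4), so (7/265) = +(265/7).
Reduce top mod 7: now compute (6/7).
Pull out 2: since 7 ≡ 7 (mod 8), (2/7) = +1.
Reciprocity: 3 ≡ 3 and 7 ≡ 3 (mod 4), so (3/7) = −(7/3).
Reduce top mod 3: now compute (1/3).
Reached (1/3) = 1. Collecting the sign flips along the way, the symbol is -1.

-1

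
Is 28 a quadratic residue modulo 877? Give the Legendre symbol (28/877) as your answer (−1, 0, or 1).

1

Pull out 2^2: since 877 ≡ 5 (mod 8), (2/877) = -1, so (2/877)^2 = +1.
Reciprocity: 7 ≡ 3 and 877 ≡ 1 (mod 4), so (7/877) = +(877/7).
Reduce top mod 7: now compute (2/7).
Pull out 2: since 7 ≡ 7 (mod 8), (2/7) = +1.
Reached (1/7) = 1. Collecting the sign flips along the way, the symbol is +1.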